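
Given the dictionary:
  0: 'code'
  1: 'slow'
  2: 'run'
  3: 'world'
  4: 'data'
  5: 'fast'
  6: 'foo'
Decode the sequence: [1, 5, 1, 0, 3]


Look up each index in the dictionary:
  1 -> 'slow'
  5 -> 'fast'
  1 -> 'slow'
  0 -> 'code'
  3 -> 'world'

Decoded: "slow fast slow code world"


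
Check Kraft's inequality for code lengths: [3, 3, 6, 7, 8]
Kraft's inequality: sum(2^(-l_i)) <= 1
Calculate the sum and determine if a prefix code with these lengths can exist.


Sum = 2^(-3) + 2^(-3) + 2^(-6) + 2^(-7) + 2^(-8)
    = 0.125 + 0.125 + 0.015625 + 0.0078125 + 0.00390625
    = 71/256 = 0.27734375
Since 0.27734375 <= 1, Kraft's inequality IS satisfied.
A prefix code with these lengths CAN exist.

Kraft sum = 0.27734375. Satisfied.


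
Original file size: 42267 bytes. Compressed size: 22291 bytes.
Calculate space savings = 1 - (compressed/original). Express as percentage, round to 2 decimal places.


ratio = compressed/original = 22291/42267 = 0.527385
savings = 1 - ratio = 1 - 0.527385 = 0.472615
as a percentage: 0.472615 * 100 = 47.26%

Space savings = 1 - 22291/42267 = 47.26%


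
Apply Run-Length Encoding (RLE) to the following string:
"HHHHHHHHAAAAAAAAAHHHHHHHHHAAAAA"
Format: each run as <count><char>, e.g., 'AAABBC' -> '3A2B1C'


Scanning runs left to right:
  i=0: run of 'H' x 8 -> '8H'
  i=8: run of 'A' x 9 -> '9A'
  i=17: run of 'H' x 9 -> '9H'
  i=26: run of 'A' x 5 -> '5A'

RLE = 8H9A9H5A


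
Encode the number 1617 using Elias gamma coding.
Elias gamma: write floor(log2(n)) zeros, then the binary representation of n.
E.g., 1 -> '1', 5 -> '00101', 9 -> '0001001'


num_bits = floor(log2(1617)) + 1 = 11
leading_zeros = num_bits - 1 = 10
binary(1617) = 11001010001

Elias gamma(1617) = '0000000000' + '11001010001' = 000000000011001010001 (21 bits)


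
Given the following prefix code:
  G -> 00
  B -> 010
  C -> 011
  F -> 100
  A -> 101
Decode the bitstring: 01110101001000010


Decoding step by step:
Bits 011 -> C
Bits 101 -> A
Bits 010 -> B
Bits 010 -> B
Bits 00 -> G
Bits 010 -> B


Decoded message: CABBGB


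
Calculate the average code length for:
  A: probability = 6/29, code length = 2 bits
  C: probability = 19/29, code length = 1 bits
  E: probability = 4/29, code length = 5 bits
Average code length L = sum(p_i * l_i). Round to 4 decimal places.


Weighted contributions p_i * l_i:
  A: (6/29) * 2 = 12/29
  C: (19/29) * 1 = 19/29
  E: (4/29) * 5 = 20/29
Sum = (12 + 19 + 20)/29 = 51/29

L = 51/29 = 1.7586 bits/symbol


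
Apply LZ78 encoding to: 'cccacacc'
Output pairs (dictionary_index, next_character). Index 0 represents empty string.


LZ78 encoding steps:
Dictionary: {0: ''}
Step 1: w='' (idx 0), next='c' -> output (0, 'c'), add 'c' as idx 1
Step 2: w='c' (idx 1), next='c' -> output (1, 'c'), add 'cc' as idx 2
Step 3: w='' (idx 0), next='a' -> output (0, 'a'), add 'a' as idx 3
Step 4: w='c' (idx 1), next='a' -> output (1, 'a'), add 'ca' as idx 4
Step 5: w='cc' (idx 2), end of input -> output (2, '')


Encoded: [(0, 'c'), (1, 'c'), (0, 'a'), (1, 'a'), (2, '')]


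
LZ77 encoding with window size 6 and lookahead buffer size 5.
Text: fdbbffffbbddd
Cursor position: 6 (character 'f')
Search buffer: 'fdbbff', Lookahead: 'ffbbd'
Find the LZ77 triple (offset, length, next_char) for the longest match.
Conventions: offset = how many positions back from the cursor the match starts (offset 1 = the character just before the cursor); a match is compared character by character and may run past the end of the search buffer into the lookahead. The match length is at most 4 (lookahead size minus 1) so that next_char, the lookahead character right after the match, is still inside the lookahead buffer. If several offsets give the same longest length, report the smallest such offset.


Try each offset into the search buffer:
  offset=1 (pos 5, char 'f'): match length 2
  offset=2 (pos 4, char 'f'): match length 2
  offset=3 (pos 3, char 'b'): match length 0
  offset=4 (pos 2, char 'b'): match length 0
  offset=5 (pos 1, char 'd'): match length 0
  offset=6 (pos 0, char 'f'): match length 1
Longest match has length 2, found at offsets 1, 2; take the smallest, offset 1.
next_char = character at position 6 + 2 = 8 -> 'b'

Best match: offset=1, length=2 (matching 'ff' starting at position 5)
LZ77 triple: (1, 2, 'b')


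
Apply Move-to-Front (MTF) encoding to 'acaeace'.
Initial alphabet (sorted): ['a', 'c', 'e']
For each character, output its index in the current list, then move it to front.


MTF encoding:
'a': index 0 in ['a', 'c', 'e'] -> ['a', 'c', 'e']
'c': index 1 in ['a', 'c', 'e'] -> ['c', 'a', 'e']
'a': index 1 in ['c', 'a', 'e'] -> ['a', 'c', 'e']
'e': index 2 in ['a', 'c', 'e'] -> ['e', 'a', 'c']
'a': index 1 in ['e', 'a', 'c'] -> ['a', 'e', 'c']
'c': index 2 in ['a', 'e', 'c'] -> ['c', 'a', 'e']
'e': index 2 in ['c', 'a', 'e'] -> ['e', 'c', 'a']


Output: [0, 1, 1, 2, 1, 2, 2]


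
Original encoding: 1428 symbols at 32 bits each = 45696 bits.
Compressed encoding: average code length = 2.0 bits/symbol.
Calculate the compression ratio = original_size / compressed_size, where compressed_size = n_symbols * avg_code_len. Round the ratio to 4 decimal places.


original_size = n_symbols * orig_bits = 1428 * 32 = 45696 bits
compressed_size = n_symbols * avg_code_len = 1428 * 2.0 = 2856.0 bits
ratio = original_size / compressed_size = 45696 / 2856.0 = 16.0

Compression ratio = 16.0


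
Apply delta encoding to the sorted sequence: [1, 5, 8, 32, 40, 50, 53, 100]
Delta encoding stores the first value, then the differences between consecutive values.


First value: 1
Deltas:
  5 - 1 = 4
  8 - 5 = 3
  32 - 8 = 24
  40 - 32 = 8
  50 - 40 = 10
  53 - 50 = 3
  100 - 53 = 47


Delta encoded: [1, 4, 3, 24, 8, 10, 3, 47]


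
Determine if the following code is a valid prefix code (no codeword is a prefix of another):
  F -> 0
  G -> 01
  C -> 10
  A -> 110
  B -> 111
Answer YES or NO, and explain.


Checking each pair (does one codeword prefix another?):
  F='0' vs G='01': prefix -- VIOLATION

NO -- this is NOT a valid prefix code. F (0) is a prefix of G (01).


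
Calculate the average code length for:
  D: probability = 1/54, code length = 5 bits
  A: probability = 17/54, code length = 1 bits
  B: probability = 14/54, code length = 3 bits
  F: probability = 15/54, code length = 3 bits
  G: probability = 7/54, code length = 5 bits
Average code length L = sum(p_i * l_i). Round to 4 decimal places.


Weighted contributions p_i * l_i:
  D: (1/54) * 5 = 5/54
  A: (17/54) * 1 = 17/54
  B: (14/54) * 3 = 42/54
  F: (15/54) * 3 = 45/54
  G: (7/54) * 5 = 35/54
Sum = (5 + 17 + 42 + 45 + 35)/54 = 144/54

L = 144/54 = 2.6667 bits/symbol


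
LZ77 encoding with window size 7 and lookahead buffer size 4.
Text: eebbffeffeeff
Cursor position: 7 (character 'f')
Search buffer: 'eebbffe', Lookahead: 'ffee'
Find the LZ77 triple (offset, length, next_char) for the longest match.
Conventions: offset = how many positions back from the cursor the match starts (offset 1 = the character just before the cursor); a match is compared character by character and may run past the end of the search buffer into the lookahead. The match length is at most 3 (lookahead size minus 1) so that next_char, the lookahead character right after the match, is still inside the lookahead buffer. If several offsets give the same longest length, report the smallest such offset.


Try each offset into the search buffer:
  offset=1 (pos 6, char 'e'): match length 0
  offset=2 (pos 5, char 'f'): match length 1
  offset=3 (pos 4, char 'f'): match length 3
  offset=4 (pos 3, char 'b'): match length 0
  offset=5 (pos 2, char 'b'): match length 0
  offset=6 (pos 1, char 'e'): match length 0
  offset=7 (pos 0, char 'e'): match length 0
Longest match has length 3 at offset 3.
next_char = character at position 7 + 3 = 10 -> 'e'

Best match: offset=3, length=3 (matching 'ffe' starting at position 4)
LZ77 triple: (3, 3, 'e')


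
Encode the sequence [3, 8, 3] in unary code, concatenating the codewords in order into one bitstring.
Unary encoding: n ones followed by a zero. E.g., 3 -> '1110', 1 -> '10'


Encode each number as n ones followed by a terminating 0:
  3 -> 1110 (4 bits)
  8 -> 111111110 (9 bits)
  3 -> 1110 (4 bits)
Total length = 4 + 9 + 4 = 17 bits.

Unary([3, 8, 3]) = 11101111111101110 (17 bits)


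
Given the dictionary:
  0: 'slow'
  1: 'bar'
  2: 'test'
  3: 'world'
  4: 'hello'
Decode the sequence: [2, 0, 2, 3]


Look up each index in the dictionary:
  2 -> 'test'
  0 -> 'slow'
  2 -> 'test'
  3 -> 'world'

Decoded: "test slow test world"


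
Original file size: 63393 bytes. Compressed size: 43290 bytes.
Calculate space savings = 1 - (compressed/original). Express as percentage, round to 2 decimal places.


ratio = compressed/original = 43290/63393 = 0.682883
savings = 1 - ratio = 1 - 0.682883 = 0.317117
as a percentage: 0.317117 * 100 = 31.71%

Space savings = 1 - 43290/63393 = 31.71%


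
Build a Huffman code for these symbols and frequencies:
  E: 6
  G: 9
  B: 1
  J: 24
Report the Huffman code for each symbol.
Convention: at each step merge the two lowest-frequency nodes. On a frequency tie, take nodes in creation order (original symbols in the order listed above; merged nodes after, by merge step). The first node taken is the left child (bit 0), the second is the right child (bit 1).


Huffman tree construction:
Step 1: Merge B(1) + E(6) = 7
Step 2: Merge (B+E)(7) + G(9) = 16
Step 3: Merge ((B+E)+G)(16) + J(24) = 40
Read each symbol's code off the tree from the root (left child = 0, right child = 1).

Codes:
  E: 001 (length 3)
  G: 01 (length 2)
  B: 000 (length 3)
  J: 1 (length 1)
Average code length: 63/40 = 1.5750 bits/symbol


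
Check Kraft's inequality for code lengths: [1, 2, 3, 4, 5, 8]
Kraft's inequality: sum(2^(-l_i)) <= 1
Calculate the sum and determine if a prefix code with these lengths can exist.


Sum = 2^(-1) + 2^(-2) + 2^(-3) + 2^(-4) + 2^(-5) + 2^(-8)
    = 0.5 + 0.25 + 0.125 + 0.0625 + 0.03125 + 0.00390625
    = 249/256 = 0.97265625
Since 0.97265625 <= 1, Kraft's inequality IS satisfied.
A prefix code with these lengths CAN exist.

Kraft sum = 0.97265625. Satisfied.


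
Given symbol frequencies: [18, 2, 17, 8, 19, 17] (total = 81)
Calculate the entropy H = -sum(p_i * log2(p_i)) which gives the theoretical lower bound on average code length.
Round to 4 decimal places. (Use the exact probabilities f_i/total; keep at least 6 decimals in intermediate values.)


Per-symbol terms -p_i * log2(p_i) with p_i = f_i/81:
  p = 18/81 = 0.222222: log2(p) = -2.169925, -p*log2(p) = 0.482206
  p = 2/81 = 0.024691: log2(p) = -5.339850, -p*log2(p) = 0.131848
  p = 17/81 = 0.209877: log2(p) = -2.252387, -p*log2(p) = 0.472723
  p = 8/81 = 0.098765: log2(p) = -3.339850, -p*log2(p) = 0.329862
  p = 19/81 = 0.234568: log2(p) = -2.091922, -p*log2(p) = 0.490698
  p = 17/81 = 0.209877: log2(p) = -2.252387, -p*log2(p) = 0.472723
H = 0.482206 + 0.131848 + 0.472723 + 0.329862 + 0.490698 + 0.472723 = 2.380060

H = 2.3801 bits/symbol


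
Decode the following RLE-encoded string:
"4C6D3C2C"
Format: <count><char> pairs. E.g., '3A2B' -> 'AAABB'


Expanding each <count><char> pair:
  4C -> 'CCCC'
  6D -> 'DDDDDD'
  3C -> 'CCC'
  2C -> 'CC'

Decoded = CCCCDDDDDDCCCCC


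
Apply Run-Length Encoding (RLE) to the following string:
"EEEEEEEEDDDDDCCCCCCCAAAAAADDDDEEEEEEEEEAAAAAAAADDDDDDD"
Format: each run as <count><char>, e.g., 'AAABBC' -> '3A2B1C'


Scanning runs left to right:
  i=0: run of 'E' x 8 -> '8E'
  i=8: run of 'D' x 5 -> '5D'
  i=13: run of 'C' x 7 -> '7C'
  i=20: run of 'A' x 6 -> '6A'
  i=26: run of 'D' x 4 -> '4D'
  i=30: run of 'E' x 9 -> '9E'
  i=39: run of 'A' x 8 -> '8A'
  i=47: run of 'D' x 7 -> '7D'

RLE = 8E5D7C6A4D9E8A7D


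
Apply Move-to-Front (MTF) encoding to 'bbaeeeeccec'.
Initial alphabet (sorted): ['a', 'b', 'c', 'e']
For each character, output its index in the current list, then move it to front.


MTF encoding:
'b': index 1 in ['a', 'b', 'c', 'e'] -> ['b', 'a', 'c', 'e']
'b': index 0 in ['b', 'a', 'c', 'e'] -> ['b', 'a', 'c', 'e']
'a': index 1 in ['b', 'a', 'c', 'e'] -> ['a', 'b', 'c', 'e']
'e': index 3 in ['a', 'b', 'c', 'e'] -> ['e', 'a', 'b', 'c']
'e': index 0 in ['e', 'a', 'b', 'c'] -> ['e', 'a', 'b', 'c']
'e': index 0 in ['e', 'a', 'b', 'c'] -> ['e', 'a', 'b', 'c']
'e': index 0 in ['e', 'a', 'b', 'c'] -> ['e', 'a', 'b', 'c']
'c': index 3 in ['e', 'a', 'b', 'c'] -> ['c', 'e', 'a', 'b']
'c': index 0 in ['c', 'e', 'a', 'b'] -> ['c', 'e', 'a', 'b']
'e': index 1 in ['c', 'e', 'a', 'b'] -> ['e', 'c', 'a', 'b']
'c': index 1 in ['e', 'c', 'a', 'b'] -> ['c', 'e', 'a', 'b']


Output: [1, 0, 1, 3, 0, 0, 0, 3, 0, 1, 1]


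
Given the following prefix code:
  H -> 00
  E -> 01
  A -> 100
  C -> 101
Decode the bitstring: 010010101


Decoding step by step:
Bits 01 -> E
Bits 00 -> H
Bits 101 -> C
Bits 01 -> E


Decoded message: EHCE


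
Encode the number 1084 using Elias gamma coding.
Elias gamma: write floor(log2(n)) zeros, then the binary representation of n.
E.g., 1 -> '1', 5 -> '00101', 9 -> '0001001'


num_bits = floor(log2(1084)) + 1 = 11
leading_zeros = num_bits - 1 = 10
binary(1084) = 10000111100

Elias gamma(1084) = '0000000000' + '10000111100' = 000000000010000111100 (21 bits)


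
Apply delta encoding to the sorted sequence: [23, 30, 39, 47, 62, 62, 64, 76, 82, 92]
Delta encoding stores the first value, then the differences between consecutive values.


First value: 23
Deltas:
  30 - 23 = 7
  39 - 30 = 9
  47 - 39 = 8
  62 - 47 = 15
  62 - 62 = 0
  64 - 62 = 2
  76 - 64 = 12
  82 - 76 = 6
  92 - 82 = 10


Delta encoded: [23, 7, 9, 8, 15, 0, 2, 12, 6, 10]


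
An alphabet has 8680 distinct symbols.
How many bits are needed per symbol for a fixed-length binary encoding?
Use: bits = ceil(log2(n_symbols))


log2(8680) = 13.0835
Bracket: 2^13 = 8192 < 8680 <= 2^14 = 16384
So ceil(log2(8680)) = 14

bits = ceil(log2(8680)) = ceil(13.0835) = 14 bits


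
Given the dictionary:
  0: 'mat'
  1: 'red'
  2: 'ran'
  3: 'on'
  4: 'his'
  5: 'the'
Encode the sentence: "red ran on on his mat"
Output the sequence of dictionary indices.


Look up each word in the dictionary:
  'red' -> 1
  'ran' -> 2
  'on' -> 3
  'on' -> 3
  'his' -> 4
  'mat' -> 0

Encoded: [1, 2, 3, 3, 4, 0]


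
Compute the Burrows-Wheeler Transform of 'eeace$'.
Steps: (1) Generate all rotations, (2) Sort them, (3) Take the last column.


Rotations (sorted):
  0: $eeace -> last char: e
  1: ace$ee -> last char: e
  2: ce$eea -> last char: a
  3: e$eeac -> last char: c
  4: eace$e -> last char: e
  5: eeace$ -> last char: $


BWT = eeace$


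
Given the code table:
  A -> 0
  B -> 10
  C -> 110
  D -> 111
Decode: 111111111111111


Decoding:
111 -> D
111 -> D
111 -> D
111 -> D
111 -> D


Result: DDDDD


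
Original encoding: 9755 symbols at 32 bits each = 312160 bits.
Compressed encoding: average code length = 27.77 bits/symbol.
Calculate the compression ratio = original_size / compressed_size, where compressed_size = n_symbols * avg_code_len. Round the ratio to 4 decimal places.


original_size = n_symbols * orig_bits = 9755 * 32 = 312160 bits
compressed_size = n_symbols * avg_code_len = 9755 * 27.77 = 270896.35 bits
ratio = original_size / compressed_size = 312160 / 270896.35 = 1.1523

Compression ratio = 1.1523


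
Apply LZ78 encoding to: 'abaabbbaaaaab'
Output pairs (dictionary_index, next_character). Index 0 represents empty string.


LZ78 encoding steps:
Dictionary: {0: ''}
Step 1: w='' (idx 0), next='a' -> output (0, 'a'), add 'a' as idx 1
Step 2: w='' (idx 0), next='b' -> output (0, 'b'), add 'b' as idx 2
Step 3: w='a' (idx 1), next='a' -> output (1, 'a'), add 'aa' as idx 3
Step 4: w='b' (idx 2), next='b' -> output (2, 'b'), add 'bb' as idx 4
Step 5: w='b' (idx 2), next='a' -> output (2, 'a'), add 'ba' as idx 5
Step 6: w='aa' (idx 3), next='a' -> output (3, 'a'), add 'aaa' as idx 6
Step 7: w='a' (idx 1), next='b' -> output (1, 'b'), add 'ab' as idx 7


Encoded: [(0, 'a'), (0, 'b'), (1, 'a'), (2, 'b'), (2, 'a'), (3, 'a'), (1, 'b')]


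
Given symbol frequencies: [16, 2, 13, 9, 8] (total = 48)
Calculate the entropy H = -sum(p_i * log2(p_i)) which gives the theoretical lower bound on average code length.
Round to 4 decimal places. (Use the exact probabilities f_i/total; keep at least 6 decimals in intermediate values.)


Per-symbol terms -p_i * log2(p_i) with p_i = f_i/48:
  p = 16/48 = 0.333333: log2(p) = -1.584963, -p*log2(p) = 0.528321
  p = 2/48 = 0.041667: log2(p) = -4.584963, -p*log2(p) = 0.191040
  p = 13/48 = 0.270833: log2(p) = -1.884523, -p*log2(p) = 0.510392
  p = 9/48 = 0.187500: log2(p) = -2.415037, -p*log2(p) = 0.452820
  p = 8/48 = 0.166667: log2(p) = -2.584963, -p*log2(p) = 0.430827
H = 0.528321 + 0.191040 + 0.510392 + 0.452820 + 0.430827 = 2.113400

H = 2.1134 bits/symbol


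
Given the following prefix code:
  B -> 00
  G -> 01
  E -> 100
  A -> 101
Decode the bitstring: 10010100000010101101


Decoding step by step:
Bits 100 -> E
Bits 101 -> A
Bits 00 -> B
Bits 00 -> B
Bits 00 -> B
Bits 101 -> A
Bits 01 -> G
Bits 101 -> A


Decoded message: EABBBAGA


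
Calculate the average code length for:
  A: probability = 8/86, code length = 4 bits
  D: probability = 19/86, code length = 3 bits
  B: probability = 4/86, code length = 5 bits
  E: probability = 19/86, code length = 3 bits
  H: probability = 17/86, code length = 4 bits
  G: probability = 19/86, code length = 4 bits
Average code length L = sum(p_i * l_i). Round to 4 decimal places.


Weighted contributions p_i * l_i:
  A: (8/86) * 4 = 32/86
  D: (19/86) * 3 = 57/86
  B: (4/86) * 5 = 20/86
  E: (19/86) * 3 = 57/86
  H: (17/86) * 4 = 68/86
  G: (19/86) * 4 = 76/86
Sum = (32 + 57 + 20 + 57 + 68 + 76)/86 = 310/86

L = 310/86 = 3.6047 bits/symbol


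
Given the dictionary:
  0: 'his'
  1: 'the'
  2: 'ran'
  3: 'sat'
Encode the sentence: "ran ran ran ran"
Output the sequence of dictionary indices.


Look up each word in the dictionary:
  'ran' -> 2
  'ran' -> 2
  'ran' -> 2
  'ran' -> 2

Encoded: [2, 2, 2, 2]


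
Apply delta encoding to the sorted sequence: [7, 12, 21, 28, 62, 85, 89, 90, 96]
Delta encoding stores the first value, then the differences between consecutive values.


First value: 7
Deltas:
  12 - 7 = 5
  21 - 12 = 9
  28 - 21 = 7
  62 - 28 = 34
  85 - 62 = 23
  89 - 85 = 4
  90 - 89 = 1
  96 - 90 = 6


Delta encoded: [7, 5, 9, 7, 34, 23, 4, 1, 6]


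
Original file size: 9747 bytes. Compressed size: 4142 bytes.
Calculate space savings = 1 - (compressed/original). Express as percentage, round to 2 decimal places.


ratio = compressed/original = 4142/9747 = 0.424951
savings = 1 - ratio = 1 - 0.424951 = 0.575049
as a percentage: 0.575049 * 100 = 57.5%

Space savings = 1 - 4142/9747 = 57.5%


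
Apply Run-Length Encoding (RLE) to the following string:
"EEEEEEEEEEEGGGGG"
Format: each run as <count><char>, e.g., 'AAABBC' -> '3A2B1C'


Scanning runs left to right:
  i=0: run of 'E' x 11 -> '11E'
  i=11: run of 'G' x 5 -> '5G'

RLE = 11E5G


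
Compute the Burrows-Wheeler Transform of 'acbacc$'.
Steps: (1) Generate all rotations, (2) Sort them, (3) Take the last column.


Rotations (sorted):
  0: $acbacc -> last char: c
  1: acbacc$ -> last char: $
  2: acc$acb -> last char: b
  3: bacc$ac -> last char: c
  4: c$acbac -> last char: c
  5: cbacc$a -> last char: a
  6: cc$acba -> last char: a


BWT = c$bccaa


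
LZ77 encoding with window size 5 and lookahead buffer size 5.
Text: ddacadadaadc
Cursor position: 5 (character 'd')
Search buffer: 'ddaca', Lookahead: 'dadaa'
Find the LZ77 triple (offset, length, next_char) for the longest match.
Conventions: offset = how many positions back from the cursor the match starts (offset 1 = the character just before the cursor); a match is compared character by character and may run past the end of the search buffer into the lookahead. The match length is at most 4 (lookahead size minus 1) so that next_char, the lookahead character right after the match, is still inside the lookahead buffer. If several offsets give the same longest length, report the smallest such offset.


Try each offset into the search buffer:
  offset=1 (pos 4, char 'a'): match length 0
  offset=2 (pos 3, char 'c'): match length 0
  offset=3 (pos 2, char 'a'): match length 0
  offset=4 (pos 1, char 'd'): match length 2
  offset=5 (pos 0, char 'd'): match length 1
Longest match has length 2 at offset 4.
next_char = character at position 5 + 2 = 7 -> 'd'

Best match: offset=4, length=2 (matching 'da' starting at position 1)
LZ77 triple: (4, 2, 'd')


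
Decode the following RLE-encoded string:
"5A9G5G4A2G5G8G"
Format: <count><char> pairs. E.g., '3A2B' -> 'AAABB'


Expanding each <count><char> pair:
  5A -> 'AAAAA'
  9G -> 'GGGGGGGGG'
  5G -> 'GGGGG'
  4A -> 'AAAA'
  2G -> 'GG'
  5G -> 'GGGGG'
  8G -> 'GGGGGGGG'

Decoded = AAAAAGGGGGGGGGGGGGGAAAAGGGGGGGGGGGGGGG


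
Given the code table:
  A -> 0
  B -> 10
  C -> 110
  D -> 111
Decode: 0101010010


Decoding:
0 -> A
10 -> B
10 -> B
10 -> B
0 -> A
10 -> B


Result: ABBBAB


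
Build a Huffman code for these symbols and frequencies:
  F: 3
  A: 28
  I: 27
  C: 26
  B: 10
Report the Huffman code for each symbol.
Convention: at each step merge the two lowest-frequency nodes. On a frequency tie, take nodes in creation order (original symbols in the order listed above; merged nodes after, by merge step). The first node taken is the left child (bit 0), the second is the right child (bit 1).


Huffman tree construction:
Step 1: Merge F(3) + B(10) = 13
Step 2: Merge (F+B)(13) + C(26) = 39
Step 3: Merge I(27) + A(28) = 55
Step 4: Merge ((F+B)+C)(39) + (I+A)(55) = 94
Read each symbol's code off the tree from the root (left child = 0, right child = 1).

Codes:
  F: 000 (length 3)
  A: 11 (length 2)
  I: 10 (length 2)
  C: 01 (length 2)
  B: 001 (length 3)
Average code length: 201/94 = 2.1383 bits/symbol


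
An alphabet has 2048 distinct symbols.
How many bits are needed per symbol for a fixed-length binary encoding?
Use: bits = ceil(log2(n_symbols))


log2(2048) = 11.0
Bracket: 2^10 = 1024 < 2048 <= 2^11 = 2048
So ceil(log2(2048)) = 11

bits = ceil(log2(2048)) = ceil(11.0) = 11 bits


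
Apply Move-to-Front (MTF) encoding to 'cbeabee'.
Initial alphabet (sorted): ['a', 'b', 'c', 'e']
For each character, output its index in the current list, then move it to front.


MTF encoding:
'c': index 2 in ['a', 'b', 'c', 'e'] -> ['c', 'a', 'b', 'e']
'b': index 2 in ['c', 'a', 'b', 'e'] -> ['b', 'c', 'a', 'e']
'e': index 3 in ['b', 'c', 'a', 'e'] -> ['e', 'b', 'c', 'a']
'a': index 3 in ['e', 'b', 'c', 'a'] -> ['a', 'e', 'b', 'c']
'b': index 2 in ['a', 'e', 'b', 'c'] -> ['b', 'a', 'e', 'c']
'e': index 2 in ['b', 'a', 'e', 'c'] -> ['e', 'b', 'a', 'c']
'e': index 0 in ['e', 'b', 'a', 'c'] -> ['e', 'b', 'a', 'c']


Output: [2, 2, 3, 3, 2, 2, 0]


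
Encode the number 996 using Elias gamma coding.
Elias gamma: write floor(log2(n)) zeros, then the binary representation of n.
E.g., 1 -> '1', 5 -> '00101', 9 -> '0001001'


num_bits = floor(log2(996)) + 1 = 10
leading_zeros = num_bits - 1 = 9
binary(996) = 1111100100

Elias gamma(996) = '000000000' + '1111100100' = 0000000001111100100 (19 bits)


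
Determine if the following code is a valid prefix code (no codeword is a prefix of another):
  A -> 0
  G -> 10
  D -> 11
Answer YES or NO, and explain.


Checking each pair (does one codeword prefix another?):
  A='0' vs G='10': no prefix
  A='0' vs D='11': no prefix
  G='10' vs A='0': no prefix
  G='10' vs D='11': no prefix
  D='11' vs A='0': no prefix
  D='11' vs G='10': no prefix
No violation found over all pairs.

YES -- this is a valid prefix code. No codeword is a prefix of any other codeword.


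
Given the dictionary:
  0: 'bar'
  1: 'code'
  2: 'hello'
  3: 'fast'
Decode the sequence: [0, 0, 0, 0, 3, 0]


Look up each index in the dictionary:
  0 -> 'bar'
  0 -> 'bar'
  0 -> 'bar'
  0 -> 'bar'
  3 -> 'fast'
  0 -> 'bar'

Decoded: "bar bar bar bar fast bar"


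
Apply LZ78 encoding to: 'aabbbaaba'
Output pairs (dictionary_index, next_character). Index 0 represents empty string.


LZ78 encoding steps:
Dictionary: {0: ''}
Step 1: w='' (idx 0), next='a' -> output (0, 'a'), add 'a' as idx 1
Step 2: w='a' (idx 1), next='b' -> output (1, 'b'), add 'ab' as idx 2
Step 3: w='' (idx 0), next='b' -> output (0, 'b'), add 'b' as idx 3
Step 4: w='b' (idx 3), next='a' -> output (3, 'a'), add 'ba' as idx 4
Step 5: w='ab' (idx 2), next='a' -> output (2, 'a'), add 'aba' as idx 5


Encoded: [(0, 'a'), (1, 'b'), (0, 'b'), (3, 'a'), (2, 'a')]


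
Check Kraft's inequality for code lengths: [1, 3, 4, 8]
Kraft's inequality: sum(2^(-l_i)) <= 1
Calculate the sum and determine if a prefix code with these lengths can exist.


Sum = 2^(-1) + 2^(-3) + 2^(-4) + 2^(-8)
    = 0.5 + 0.125 + 0.0625 + 0.00390625
    = 177/256 = 0.69140625
Since 0.69140625 <= 1, Kraft's inequality IS satisfied.
A prefix code with these lengths CAN exist.

Kraft sum = 0.69140625. Satisfied.


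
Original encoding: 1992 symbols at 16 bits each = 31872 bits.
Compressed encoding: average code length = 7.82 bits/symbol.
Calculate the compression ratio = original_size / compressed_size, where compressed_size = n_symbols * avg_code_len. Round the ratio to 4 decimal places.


original_size = n_symbols * orig_bits = 1992 * 16 = 31872 bits
compressed_size = n_symbols * avg_code_len = 1992 * 7.82 = 15577.44 bits
ratio = original_size / compressed_size = 31872 / 15577.44 = 2.046

Compression ratio = 2.046


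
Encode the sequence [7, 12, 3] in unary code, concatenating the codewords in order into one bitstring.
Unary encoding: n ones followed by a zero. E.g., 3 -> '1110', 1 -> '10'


Encode each number as n ones followed by a terminating 0:
  7 -> 11111110 (8 bits)
  12 -> 1111111111110 (13 bits)
  3 -> 1110 (4 bits)
Total length = 8 + 13 + 4 = 25 bits.

Unary([7, 12, 3]) = 1111111011111111111101110 (25 bits)


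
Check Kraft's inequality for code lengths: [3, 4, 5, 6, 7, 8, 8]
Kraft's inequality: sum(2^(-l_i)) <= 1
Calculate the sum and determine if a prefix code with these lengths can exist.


Sum = 2^(-3) + 2^(-4) + 2^(-5) + 2^(-6) + 2^(-7) + 2^(-8) + 2^(-8)
    = 0.125 + 0.0625 + 0.03125 + 0.015625 + 0.0078125 + 0.00390625 + 0.00390625
    = 64/256 = 0.25
Since 0.25 <= 1, Kraft's inequality IS satisfied.
A prefix code with these lengths CAN exist.

Kraft sum = 0.25. Satisfied.


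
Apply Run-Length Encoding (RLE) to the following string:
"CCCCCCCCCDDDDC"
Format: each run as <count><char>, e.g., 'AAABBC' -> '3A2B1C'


Scanning runs left to right:
  i=0: run of 'C' x 9 -> '9C'
  i=9: run of 'D' x 4 -> '4D'
  i=13: run of 'C' x 1 -> '1C'

RLE = 9C4D1C


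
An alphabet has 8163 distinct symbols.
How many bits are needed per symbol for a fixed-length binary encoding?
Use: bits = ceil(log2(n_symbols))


log2(8163) = 12.9949
Bracket: 2^12 = 4096 < 8163 <= 2^13 = 8192
So ceil(log2(8163)) = 13

bits = ceil(log2(8163)) = ceil(12.9949) = 13 bits


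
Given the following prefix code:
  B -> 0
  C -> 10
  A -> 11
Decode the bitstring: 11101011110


Decoding step by step:
Bits 11 -> A
Bits 10 -> C
Bits 10 -> C
Bits 11 -> A
Bits 11 -> A
Bits 0 -> B


Decoded message: ACCAAB


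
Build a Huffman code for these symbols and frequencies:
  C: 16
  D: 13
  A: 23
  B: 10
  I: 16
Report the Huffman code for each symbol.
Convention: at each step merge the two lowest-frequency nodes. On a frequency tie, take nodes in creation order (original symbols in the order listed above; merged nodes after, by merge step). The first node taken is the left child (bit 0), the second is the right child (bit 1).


Huffman tree construction:
Step 1: Merge B(10) + D(13) = 23
Step 2: Merge C(16) + I(16) = 32
Step 3: Merge A(23) + (B+D)(23) = 46
Step 4: Merge (C+I)(32) + (A+(B+D))(46) = 78
Read each symbol's code off the tree from the root (left child = 0, right child = 1).

Codes:
  C: 00 (length 2)
  D: 111 (length 3)
  A: 10 (length 2)
  B: 110 (length 3)
  I: 01 (length 2)
Average code length: 179/78 = 2.2949 bits/symbol


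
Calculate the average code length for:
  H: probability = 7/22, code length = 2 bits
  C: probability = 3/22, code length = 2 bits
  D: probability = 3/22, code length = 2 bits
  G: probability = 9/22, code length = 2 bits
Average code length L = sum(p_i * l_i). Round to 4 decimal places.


Weighted contributions p_i * l_i:
  H: (7/22) * 2 = 14/22
  C: (3/22) * 2 = 6/22
  D: (3/22) * 2 = 6/22
  G: (9/22) * 2 = 18/22
Sum = (14 + 6 + 6 + 18)/22 = 44/22

L = 44/22 = 2.0000 bits/symbol


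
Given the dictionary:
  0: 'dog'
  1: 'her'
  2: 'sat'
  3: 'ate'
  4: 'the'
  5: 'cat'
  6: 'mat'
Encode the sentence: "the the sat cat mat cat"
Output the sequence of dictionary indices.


Look up each word in the dictionary:
  'the' -> 4
  'the' -> 4
  'sat' -> 2
  'cat' -> 5
  'mat' -> 6
  'cat' -> 5

Encoded: [4, 4, 2, 5, 6, 5]


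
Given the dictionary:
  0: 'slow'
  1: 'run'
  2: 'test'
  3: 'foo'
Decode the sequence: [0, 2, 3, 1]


Look up each index in the dictionary:
  0 -> 'slow'
  2 -> 'test'
  3 -> 'foo'
  1 -> 'run'

Decoded: "slow test foo run"


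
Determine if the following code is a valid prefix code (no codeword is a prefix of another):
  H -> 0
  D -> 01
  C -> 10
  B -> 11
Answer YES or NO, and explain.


Checking each pair (does one codeword prefix another?):
  H='0' vs D='01': prefix -- VIOLATION

NO -- this is NOT a valid prefix code. H (0) is a prefix of D (01).


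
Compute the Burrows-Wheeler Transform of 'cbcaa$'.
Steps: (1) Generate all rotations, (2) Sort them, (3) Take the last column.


Rotations (sorted):
  0: $cbcaa -> last char: a
  1: a$cbca -> last char: a
  2: aa$cbc -> last char: c
  3: bcaa$c -> last char: c
  4: caa$cb -> last char: b
  5: cbcaa$ -> last char: $


BWT = aaccb$


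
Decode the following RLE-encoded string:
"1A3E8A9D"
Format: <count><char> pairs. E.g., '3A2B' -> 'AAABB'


Expanding each <count><char> pair:
  1A -> 'A'
  3E -> 'EEE'
  8A -> 'AAAAAAAA'
  9D -> 'DDDDDDDDD'

Decoded = AEEEAAAAAAAADDDDDDDDD


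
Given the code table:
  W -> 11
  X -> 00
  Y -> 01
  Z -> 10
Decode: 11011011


Decoding:
11 -> W
01 -> Y
10 -> Z
11 -> W


Result: WYZW


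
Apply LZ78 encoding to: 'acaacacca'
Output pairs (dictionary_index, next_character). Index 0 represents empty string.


LZ78 encoding steps:
Dictionary: {0: ''}
Step 1: w='' (idx 0), next='a' -> output (0, 'a'), add 'a' as idx 1
Step 2: w='' (idx 0), next='c' -> output (0, 'c'), add 'c' as idx 2
Step 3: w='a' (idx 1), next='a' -> output (1, 'a'), add 'aa' as idx 3
Step 4: w='c' (idx 2), next='a' -> output (2, 'a'), add 'ca' as idx 4
Step 5: w='c' (idx 2), next='c' -> output (2, 'c'), add 'cc' as idx 5
Step 6: w='a' (idx 1), end of input -> output (1, '')


Encoded: [(0, 'a'), (0, 'c'), (1, 'a'), (2, 'a'), (2, 'c'), (1, '')]


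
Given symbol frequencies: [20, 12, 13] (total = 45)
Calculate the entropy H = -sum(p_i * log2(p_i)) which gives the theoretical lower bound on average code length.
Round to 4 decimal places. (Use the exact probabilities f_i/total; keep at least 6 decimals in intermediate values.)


Per-symbol terms -p_i * log2(p_i) with p_i = f_i/45:
  p = 20/45 = 0.444444: log2(p) = -1.169925, -p*log2(p) = 0.519967
  p = 12/45 = 0.266667: log2(p) = -1.906891, -p*log2(p) = 0.508504
  p = 13/45 = 0.288889: log2(p) = -1.791413, -p*log2(p) = 0.517519
H = 0.519967 + 0.508504 + 0.517519 = 1.545990

H = 1.546 bits/symbol


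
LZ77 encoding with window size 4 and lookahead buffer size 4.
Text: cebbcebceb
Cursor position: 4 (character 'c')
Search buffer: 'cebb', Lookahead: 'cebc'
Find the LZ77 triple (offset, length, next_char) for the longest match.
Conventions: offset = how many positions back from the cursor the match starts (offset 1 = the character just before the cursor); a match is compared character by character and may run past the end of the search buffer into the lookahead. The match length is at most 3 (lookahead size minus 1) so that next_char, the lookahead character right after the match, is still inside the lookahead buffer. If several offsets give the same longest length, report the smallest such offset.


Try each offset into the search buffer:
  offset=1 (pos 3, char 'b'): match length 0
  offset=2 (pos 2, char 'b'): match length 0
  offset=3 (pos 1, char 'e'): match length 0
  offset=4 (pos 0, char 'c'): match length 3
Longest match has length 3 at offset 4.
next_char = character at position 4 + 3 = 7 -> 'c'

Best match: offset=4, length=3 (matching 'ceb' starting at position 0)
LZ77 triple: (4, 3, 'c')


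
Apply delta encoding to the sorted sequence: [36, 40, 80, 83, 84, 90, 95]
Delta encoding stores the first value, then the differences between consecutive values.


First value: 36
Deltas:
  40 - 36 = 4
  80 - 40 = 40
  83 - 80 = 3
  84 - 83 = 1
  90 - 84 = 6
  95 - 90 = 5


Delta encoded: [36, 4, 40, 3, 1, 6, 5]


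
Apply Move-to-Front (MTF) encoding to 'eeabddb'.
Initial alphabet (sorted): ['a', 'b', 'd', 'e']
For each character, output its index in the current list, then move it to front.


MTF encoding:
'e': index 3 in ['a', 'b', 'd', 'e'] -> ['e', 'a', 'b', 'd']
'e': index 0 in ['e', 'a', 'b', 'd'] -> ['e', 'a', 'b', 'd']
'a': index 1 in ['e', 'a', 'b', 'd'] -> ['a', 'e', 'b', 'd']
'b': index 2 in ['a', 'e', 'b', 'd'] -> ['b', 'a', 'e', 'd']
'd': index 3 in ['b', 'a', 'e', 'd'] -> ['d', 'b', 'a', 'e']
'd': index 0 in ['d', 'b', 'a', 'e'] -> ['d', 'b', 'a', 'e']
'b': index 1 in ['d', 'b', 'a', 'e'] -> ['b', 'd', 'a', 'e']


Output: [3, 0, 1, 2, 3, 0, 1]


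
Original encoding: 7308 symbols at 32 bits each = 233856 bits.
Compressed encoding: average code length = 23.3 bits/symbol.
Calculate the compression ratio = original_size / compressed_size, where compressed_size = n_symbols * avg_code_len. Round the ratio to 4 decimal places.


original_size = n_symbols * orig_bits = 7308 * 32 = 233856 bits
compressed_size = n_symbols * avg_code_len = 7308 * 23.3 = 170276.4 bits
ratio = original_size / compressed_size = 233856 / 170276.4 = 1.3734

Compression ratio = 1.3734


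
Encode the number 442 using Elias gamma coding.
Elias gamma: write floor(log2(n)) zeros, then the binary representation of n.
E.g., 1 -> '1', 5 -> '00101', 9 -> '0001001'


num_bits = floor(log2(442)) + 1 = 9
leading_zeros = num_bits - 1 = 8
binary(442) = 110111010

Elias gamma(442) = '00000000' + '110111010' = 00000000110111010 (17 bits)


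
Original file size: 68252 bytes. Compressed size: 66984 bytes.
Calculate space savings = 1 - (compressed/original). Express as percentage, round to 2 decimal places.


ratio = compressed/original = 66984/68252 = 0.981422
savings = 1 - ratio = 1 - 0.981422 = 0.018578
as a percentage: 0.018578 * 100 = 1.86%

Space savings = 1 - 66984/68252 = 1.86%


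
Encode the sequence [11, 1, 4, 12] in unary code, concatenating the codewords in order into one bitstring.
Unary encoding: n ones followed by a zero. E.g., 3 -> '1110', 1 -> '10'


Encode each number as n ones followed by a terminating 0:
  11 -> 111111111110 (12 bits)
  1 -> 10 (2 bits)
  4 -> 11110 (5 bits)
  12 -> 1111111111110 (13 bits)
Total length = 12 + 2 + 5 + 13 = 32 bits.

Unary([11, 1, 4, 12]) = 11111111111010111101111111111110 (32 bits)


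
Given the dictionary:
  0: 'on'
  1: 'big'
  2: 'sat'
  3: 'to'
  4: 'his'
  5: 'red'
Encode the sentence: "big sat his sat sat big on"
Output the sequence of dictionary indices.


Look up each word in the dictionary:
  'big' -> 1
  'sat' -> 2
  'his' -> 4
  'sat' -> 2
  'sat' -> 2
  'big' -> 1
  'on' -> 0

Encoded: [1, 2, 4, 2, 2, 1, 0]


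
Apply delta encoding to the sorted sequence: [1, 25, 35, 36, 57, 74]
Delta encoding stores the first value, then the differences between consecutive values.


First value: 1
Deltas:
  25 - 1 = 24
  35 - 25 = 10
  36 - 35 = 1
  57 - 36 = 21
  74 - 57 = 17


Delta encoded: [1, 24, 10, 1, 21, 17]


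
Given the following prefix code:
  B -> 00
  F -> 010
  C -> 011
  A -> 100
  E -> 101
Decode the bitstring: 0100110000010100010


Decoding step by step:
Bits 010 -> F
Bits 011 -> C
Bits 00 -> B
Bits 00 -> B
Bits 010 -> F
Bits 100 -> A
Bits 010 -> F


Decoded message: FCBBFAF


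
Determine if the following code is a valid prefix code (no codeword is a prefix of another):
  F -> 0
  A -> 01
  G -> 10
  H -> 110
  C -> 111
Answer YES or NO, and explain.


Checking each pair (does one codeword prefix another?):
  F='0' vs A='01': prefix -- VIOLATION

NO -- this is NOT a valid prefix code. F (0) is a prefix of A (01).


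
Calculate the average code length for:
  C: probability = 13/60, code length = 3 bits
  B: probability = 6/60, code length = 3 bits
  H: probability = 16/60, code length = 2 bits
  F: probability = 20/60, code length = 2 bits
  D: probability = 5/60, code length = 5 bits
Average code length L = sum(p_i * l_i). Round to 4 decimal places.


Weighted contributions p_i * l_i:
  C: (13/60) * 3 = 39/60
  B: (6/60) * 3 = 18/60
  H: (16/60) * 2 = 32/60
  F: (20/60) * 2 = 40/60
  D: (5/60) * 5 = 25/60
Sum = (39 + 18 + 32 + 40 + 25)/60 = 154/60

L = 154/60 = 2.5667 bits/symbol


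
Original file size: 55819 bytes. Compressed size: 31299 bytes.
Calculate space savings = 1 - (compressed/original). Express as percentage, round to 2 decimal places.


ratio = compressed/original = 31299/55819 = 0.560723
savings = 1 - ratio = 1 - 0.560723 = 0.439277
as a percentage: 0.439277 * 100 = 43.93%

Space savings = 1 - 31299/55819 = 43.93%


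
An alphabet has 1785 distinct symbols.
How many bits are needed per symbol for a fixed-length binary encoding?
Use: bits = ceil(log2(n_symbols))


log2(1785) = 10.8017
Bracket: 2^10 = 1024 < 1785 <= 2^11 = 2048
So ceil(log2(1785)) = 11

bits = ceil(log2(1785)) = ceil(10.8017) = 11 bits


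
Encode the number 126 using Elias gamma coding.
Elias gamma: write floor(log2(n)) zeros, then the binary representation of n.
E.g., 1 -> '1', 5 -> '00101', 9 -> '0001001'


num_bits = floor(log2(126)) + 1 = 7
leading_zeros = num_bits - 1 = 6
binary(126) = 1111110

Elias gamma(126) = '000000' + '1111110' = 0000001111110 (13 bits)


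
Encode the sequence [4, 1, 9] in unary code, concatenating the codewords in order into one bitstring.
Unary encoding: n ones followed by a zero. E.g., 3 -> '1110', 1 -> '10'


Encode each number as n ones followed by a terminating 0:
  4 -> 11110 (5 bits)
  1 -> 10 (2 bits)
  9 -> 1111111110 (10 bits)
Total length = 5 + 2 + 10 = 17 bits.

Unary([4, 1, 9]) = 11110101111111110 (17 bits)


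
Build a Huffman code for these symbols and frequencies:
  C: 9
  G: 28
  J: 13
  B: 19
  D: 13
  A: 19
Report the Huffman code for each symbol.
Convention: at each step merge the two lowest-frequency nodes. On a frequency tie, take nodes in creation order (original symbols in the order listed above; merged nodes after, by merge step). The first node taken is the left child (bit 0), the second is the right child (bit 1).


Huffman tree construction:
Step 1: Merge C(9) + J(13) = 22
Step 2: Merge D(13) + B(19) = 32
Step 3: Merge A(19) + (C+J)(22) = 41
Step 4: Merge G(28) + (D+B)(32) = 60
Step 5: Merge (A+(C+J))(41) + (G+(D+B))(60) = 101
Read each symbol's code off the tree from the root (left child = 0, right child = 1).

Codes:
  C: 010 (length 3)
  G: 10 (length 2)
  J: 011 (length 3)
  B: 111 (length 3)
  D: 110 (length 3)
  A: 00 (length 2)
Average code length: 256/101 = 2.5347 bits/symbol


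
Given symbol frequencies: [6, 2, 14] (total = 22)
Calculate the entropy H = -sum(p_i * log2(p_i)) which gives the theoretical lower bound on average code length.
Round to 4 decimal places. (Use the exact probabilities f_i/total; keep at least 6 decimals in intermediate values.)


Per-symbol terms -p_i * log2(p_i) with p_i = f_i/22:
  p = 6/22 = 0.272727: log2(p) = -1.874469, -p*log2(p) = 0.511219
  p = 2/22 = 0.090909: log2(p) = -3.459432, -p*log2(p) = 0.314494
  p = 14/22 = 0.636364: log2(p) = -0.652077, -p*log2(p) = 0.414958
H = 0.511219 + 0.314494 + 0.414958 = 1.240671

H = 1.2407 bits/symbol


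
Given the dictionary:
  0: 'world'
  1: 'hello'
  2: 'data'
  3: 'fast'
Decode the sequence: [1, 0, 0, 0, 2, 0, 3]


Look up each index in the dictionary:
  1 -> 'hello'
  0 -> 'world'
  0 -> 'world'
  0 -> 'world'
  2 -> 'data'
  0 -> 'world'
  3 -> 'fast'

Decoded: "hello world world world data world fast"
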